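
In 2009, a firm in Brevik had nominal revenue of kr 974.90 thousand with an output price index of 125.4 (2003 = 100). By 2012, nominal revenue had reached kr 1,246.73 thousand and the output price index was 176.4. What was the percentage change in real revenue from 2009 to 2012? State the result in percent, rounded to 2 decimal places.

Deflate each year: 2009 → 974.90/1.254 = 777.43; 2012 → 1246.73/1.764 = 706.76.
So real revenue changed by 706.76/777.43 − 1 = -0.0909, i.e. -9.09%.

-9.09%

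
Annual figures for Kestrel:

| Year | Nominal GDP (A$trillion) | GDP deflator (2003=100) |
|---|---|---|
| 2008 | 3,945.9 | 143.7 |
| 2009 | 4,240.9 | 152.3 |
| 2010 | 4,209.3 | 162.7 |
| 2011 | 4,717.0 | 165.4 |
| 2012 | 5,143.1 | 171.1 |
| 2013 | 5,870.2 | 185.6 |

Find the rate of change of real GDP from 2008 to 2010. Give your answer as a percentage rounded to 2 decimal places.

Real GDP 2008 = 3945.9/1.437 = 2745.93.
Real GDP 2010 = 4209.3/1.627 = 2587.15.
Change = 2587.15/2745.93 − 1 = -0.0578.

-5.78%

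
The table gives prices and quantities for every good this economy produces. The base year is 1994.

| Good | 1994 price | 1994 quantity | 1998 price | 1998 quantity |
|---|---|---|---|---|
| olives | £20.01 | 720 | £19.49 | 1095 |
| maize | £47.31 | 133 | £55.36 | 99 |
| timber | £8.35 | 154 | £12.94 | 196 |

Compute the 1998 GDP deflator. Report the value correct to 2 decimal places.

103.99

Nominal GDP 1998 = 19.49·1095 + 55.36·99 + 12.94·196 = 29358.43.
Real GDP 1998 (at 1994 prices) = 20.01·1095 + 47.31·99 + 8.35·196 = 28231.24.
Deflator = Nominal/Real × 100 = 29358.43/28231.24 × 100 = 103.993.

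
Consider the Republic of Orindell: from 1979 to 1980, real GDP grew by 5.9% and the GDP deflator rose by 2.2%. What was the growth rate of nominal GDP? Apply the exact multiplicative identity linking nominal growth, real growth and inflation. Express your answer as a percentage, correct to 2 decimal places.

(1 + g_nom) = (1 + g_real)(1 + π) = 1.0590 × 1.0220 = 1.08230.

8.23%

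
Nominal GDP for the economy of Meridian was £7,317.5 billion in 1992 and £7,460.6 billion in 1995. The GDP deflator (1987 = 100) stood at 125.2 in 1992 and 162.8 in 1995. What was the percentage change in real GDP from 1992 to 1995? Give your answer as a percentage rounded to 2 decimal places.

-21.59%

Real GDP 1992 = 7317.5 / 1.252 = 5844.65.
Real GDP 1995 = 7460.6 / 1.628 = 4582.68.
Real growth = 4582.68 / 5844.65 − 1 = -0.2159.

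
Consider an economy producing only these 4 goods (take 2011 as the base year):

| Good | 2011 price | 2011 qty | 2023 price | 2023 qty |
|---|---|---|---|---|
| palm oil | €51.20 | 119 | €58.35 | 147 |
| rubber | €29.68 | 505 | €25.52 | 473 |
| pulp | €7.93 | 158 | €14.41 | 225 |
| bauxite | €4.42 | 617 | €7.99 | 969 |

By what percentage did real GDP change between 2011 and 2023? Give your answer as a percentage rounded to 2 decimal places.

10.26%

Real GDP 2011 = Nominal GDP 2011 = 51.20·119 + 29.68·505 + 7.93·158 + 4.42·617 = 25061.28.
Real GDP 2023 (at 2011 prices) = 51.20·147 + 29.68·473 + 7.93·225 + 4.42·969 = 27632.27.
Real growth = 27632.27/25061.28 − 1 = 0.1026.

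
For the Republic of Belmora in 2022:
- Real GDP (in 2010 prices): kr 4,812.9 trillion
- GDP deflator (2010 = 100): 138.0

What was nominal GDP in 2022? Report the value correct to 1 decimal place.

Nominal GDP = Real × (GDP deflator/100) = 4812.9 × 1.380 = 6641.80.

kr 6,641.8 trillion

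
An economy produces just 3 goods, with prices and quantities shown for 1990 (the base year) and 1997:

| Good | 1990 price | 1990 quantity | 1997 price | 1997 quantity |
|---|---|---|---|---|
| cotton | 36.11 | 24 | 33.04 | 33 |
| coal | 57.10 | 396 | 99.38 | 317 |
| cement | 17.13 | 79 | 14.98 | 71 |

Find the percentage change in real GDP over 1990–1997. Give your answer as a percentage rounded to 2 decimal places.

Real GDP 1990 = Nominal GDP 1990 = 36.11·24 + 57.10·396 + 17.13·79 = 24831.51.
Real GDP 1997 (at 1990 prices) = 36.11·33 + 57.10·317 + 17.13·71 = 20508.56.
Real growth = 20508.56/24831.51 − 1 = -0.1741.

-17.41%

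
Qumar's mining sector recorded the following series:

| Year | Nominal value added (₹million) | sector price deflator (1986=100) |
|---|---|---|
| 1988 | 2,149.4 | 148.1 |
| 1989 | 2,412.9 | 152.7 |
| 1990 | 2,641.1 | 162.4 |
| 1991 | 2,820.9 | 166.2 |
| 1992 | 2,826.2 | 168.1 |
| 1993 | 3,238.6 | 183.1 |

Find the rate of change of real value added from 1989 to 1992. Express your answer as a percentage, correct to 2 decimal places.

Real value added 1989 = 2412.9/1.527 = 1580.16.
Real value added 1992 = 2826.2/1.681 = 1681.26.
Change = 1681.26/1580.16 − 1 = 0.0640.

6.40%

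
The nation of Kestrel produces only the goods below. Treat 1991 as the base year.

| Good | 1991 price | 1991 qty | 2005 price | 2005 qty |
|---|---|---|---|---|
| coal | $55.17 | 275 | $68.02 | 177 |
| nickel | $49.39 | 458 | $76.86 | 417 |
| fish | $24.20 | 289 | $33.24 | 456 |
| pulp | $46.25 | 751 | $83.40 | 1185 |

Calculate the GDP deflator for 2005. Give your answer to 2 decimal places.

Nominal GDP 2005 = 68.02·177 + 76.86·417 + 33.24·456 + 83.40·1185 = 158076.60.
Real GDP 2005 (at 1991 prices) = 55.17·177 + 49.39·417 + 24.20·456 + 46.25·1185 = 96202.17.
Deflator = Nominal/Real × 100 = 158076.60/96202.17 × 100 = 164.317.

164.32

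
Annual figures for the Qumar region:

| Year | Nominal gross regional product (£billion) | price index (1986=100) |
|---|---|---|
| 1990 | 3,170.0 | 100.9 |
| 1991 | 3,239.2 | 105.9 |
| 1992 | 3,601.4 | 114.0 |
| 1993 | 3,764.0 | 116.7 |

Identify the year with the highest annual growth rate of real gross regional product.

1991: real = 3239.2/1.059 = 3058.73; growth vs 1990 (3141.72) = -2.64%.
1992: real = 3601.4/1.140 = 3159.12; growth vs 1991 (3058.73) = 3.28%.
1993: real = 3764.0/1.167 = 3225.36; growth vs 1992 (3159.12) = 2.10%.

1992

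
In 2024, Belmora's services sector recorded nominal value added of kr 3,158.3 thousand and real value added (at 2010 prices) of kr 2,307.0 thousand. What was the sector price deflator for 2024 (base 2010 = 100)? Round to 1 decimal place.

136.9

sector price deflator = (Nominal / Real) × 100 = 3158.3 / 2307.0 × 100 = 136.90.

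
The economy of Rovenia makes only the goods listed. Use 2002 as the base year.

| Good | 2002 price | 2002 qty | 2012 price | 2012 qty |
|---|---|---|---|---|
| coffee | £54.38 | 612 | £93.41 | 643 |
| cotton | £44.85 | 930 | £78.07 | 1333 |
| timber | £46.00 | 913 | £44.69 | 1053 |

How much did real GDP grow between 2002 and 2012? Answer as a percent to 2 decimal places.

22.40%

Real GDP 2002 = Nominal GDP 2002 = 54.38·612 + 44.85·930 + 46.00·913 = 116989.06.
Real GDP 2012 (at 2002 prices) = 54.38·643 + 44.85·1333 + 46.00·1053 = 143189.39.
Real growth = 143189.39/116989.06 − 1 = 0.2240.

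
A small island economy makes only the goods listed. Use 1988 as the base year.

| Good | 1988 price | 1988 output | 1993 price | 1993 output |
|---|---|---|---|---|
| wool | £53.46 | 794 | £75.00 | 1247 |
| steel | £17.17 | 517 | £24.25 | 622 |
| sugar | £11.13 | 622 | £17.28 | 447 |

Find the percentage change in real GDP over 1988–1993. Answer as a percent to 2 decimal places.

41.33%

Real GDP 1988 = Nominal GDP 1988 = 53.46·794 + 17.17·517 + 11.13·622 = 58246.99.
Real GDP 1993 (at 1988 prices) = 53.46·1247 + 17.17·622 + 11.13·447 = 82319.47.
Real growth = 82319.47/58246.99 − 1 = 0.4133.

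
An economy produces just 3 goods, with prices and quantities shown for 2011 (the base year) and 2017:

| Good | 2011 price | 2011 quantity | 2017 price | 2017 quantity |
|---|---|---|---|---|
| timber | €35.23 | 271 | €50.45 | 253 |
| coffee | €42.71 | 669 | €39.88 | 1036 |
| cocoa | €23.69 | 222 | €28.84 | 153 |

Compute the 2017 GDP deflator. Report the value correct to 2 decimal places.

103.01

Nominal GDP 2017 = 50.45·253 + 39.88·1036 + 28.84·153 = 58492.05.
Real GDP 2017 (at 2011 prices) = 35.23·253 + 42.71·1036 + 23.69·153 = 56785.32.
Deflator = Nominal/Real × 100 = 58492.05/56785.32 × 100 = 103.006.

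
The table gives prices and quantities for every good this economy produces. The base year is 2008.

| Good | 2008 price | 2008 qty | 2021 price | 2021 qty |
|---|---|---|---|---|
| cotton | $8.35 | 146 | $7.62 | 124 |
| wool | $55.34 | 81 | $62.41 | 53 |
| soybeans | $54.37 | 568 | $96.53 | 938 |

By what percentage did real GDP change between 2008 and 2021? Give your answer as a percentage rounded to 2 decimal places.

Real GDP 2008 = Nominal GDP 2008 = 8.35·146 + 55.34·81 + 54.37·568 = 36583.80.
Real GDP 2021 (at 2008 prices) = 8.35·124 + 55.34·53 + 54.37·938 = 54967.48.
Real growth = 54967.48/36583.80 − 1 = 0.5025.

50.25%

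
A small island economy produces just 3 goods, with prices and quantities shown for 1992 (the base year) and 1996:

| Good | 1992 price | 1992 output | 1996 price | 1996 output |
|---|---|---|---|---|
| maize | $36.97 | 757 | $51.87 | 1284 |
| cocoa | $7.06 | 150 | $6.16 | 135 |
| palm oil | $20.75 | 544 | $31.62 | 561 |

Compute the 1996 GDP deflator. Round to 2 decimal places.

141.80

Nominal GDP 1996 = 51.87·1284 + 6.16·135 + 31.62·561 = 85171.50.
Real GDP 1996 (at 1992 prices) = 36.97·1284 + 7.06·135 + 20.75·561 = 60063.33.
Deflator = Nominal/Real × 100 = 85171.50/60063.33 × 100 = 141.803.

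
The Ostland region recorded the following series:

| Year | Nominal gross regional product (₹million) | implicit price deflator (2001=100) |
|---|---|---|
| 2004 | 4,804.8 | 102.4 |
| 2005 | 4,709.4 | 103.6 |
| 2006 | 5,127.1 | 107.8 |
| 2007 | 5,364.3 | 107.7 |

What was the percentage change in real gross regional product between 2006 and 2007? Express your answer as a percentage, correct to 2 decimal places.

Real gross regional product 2006 = 5127.1/1.078 = 4756.12.
Real gross regional product 2007 = 5364.3/1.077 = 4980.78.
Change = 4980.78/4756.12 − 1 = 0.0472.

4.72%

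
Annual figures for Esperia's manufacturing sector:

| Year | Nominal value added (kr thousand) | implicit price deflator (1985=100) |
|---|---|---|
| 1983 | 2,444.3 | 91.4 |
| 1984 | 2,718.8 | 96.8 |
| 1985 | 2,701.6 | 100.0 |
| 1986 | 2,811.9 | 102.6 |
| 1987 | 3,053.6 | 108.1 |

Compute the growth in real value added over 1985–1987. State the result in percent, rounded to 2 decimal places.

4.56%

Real value added 1985 = 2701.6/1.000 = 2701.60.
Real value added 1987 = 3053.6/1.081 = 2824.79.
Change = 2824.79/2701.60 − 1 = 0.0456.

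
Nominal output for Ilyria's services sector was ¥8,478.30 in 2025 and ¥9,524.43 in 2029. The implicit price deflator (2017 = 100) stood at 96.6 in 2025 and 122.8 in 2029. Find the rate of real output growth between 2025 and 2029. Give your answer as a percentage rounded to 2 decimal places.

Real output 2025 = 8478.30 / 0.966 = 8776.71.
Real output 2029 = 9524.43 / 1.228 = 7756.05.
Real growth = 7756.05 / 8776.71 − 1 = -0.1163.

-11.63%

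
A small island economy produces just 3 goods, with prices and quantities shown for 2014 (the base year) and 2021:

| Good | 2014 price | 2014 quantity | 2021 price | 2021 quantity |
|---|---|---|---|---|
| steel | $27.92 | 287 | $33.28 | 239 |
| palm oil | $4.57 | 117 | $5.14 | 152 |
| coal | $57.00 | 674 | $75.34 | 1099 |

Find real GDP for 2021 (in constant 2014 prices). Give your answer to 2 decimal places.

Real GDP 2021 = Σ (p_2014 × q_2021) = 27.92·239 + 4.57·152 + 57.00·1099 = 70010.52.

$70010.52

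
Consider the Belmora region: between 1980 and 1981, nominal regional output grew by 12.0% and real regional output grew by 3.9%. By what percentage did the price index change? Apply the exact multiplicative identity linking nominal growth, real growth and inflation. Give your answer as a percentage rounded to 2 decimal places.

7.80%

(1 + g_nom) = (1 + g_real)(1 + π), so π = 1.1200 / 1.0390 − 1 = 0.07796.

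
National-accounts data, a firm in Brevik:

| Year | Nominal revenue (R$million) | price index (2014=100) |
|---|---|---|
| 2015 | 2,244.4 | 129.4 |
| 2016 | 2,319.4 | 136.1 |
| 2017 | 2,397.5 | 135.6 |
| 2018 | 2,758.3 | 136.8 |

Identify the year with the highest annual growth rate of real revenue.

2016: real = 2319.4/1.361 = 1704.19; growth vs 2015 (1734.47) = -1.75%.
2017: real = 2397.5/1.356 = 1768.07; growth vs 2016 (1704.19) = 3.75%.
2018: real = 2758.3/1.368 = 2016.30; growth vs 2017 (1768.07) = 14.04%.

2018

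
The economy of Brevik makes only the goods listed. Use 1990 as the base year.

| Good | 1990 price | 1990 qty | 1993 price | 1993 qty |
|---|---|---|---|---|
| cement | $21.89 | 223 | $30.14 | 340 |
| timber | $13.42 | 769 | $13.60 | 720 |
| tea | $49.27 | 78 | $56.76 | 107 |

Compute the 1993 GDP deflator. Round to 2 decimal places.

Nominal GDP 1993 = 30.14·340 + 13.60·720 + 56.76·107 = 26112.92.
Real GDP 1993 (at 1990 prices) = 21.89·340 + 13.42·720 + 49.27·107 = 22376.89.
Deflator = Nominal/Real × 100 = 26112.92/22376.89 × 100 = 116.696.

116.70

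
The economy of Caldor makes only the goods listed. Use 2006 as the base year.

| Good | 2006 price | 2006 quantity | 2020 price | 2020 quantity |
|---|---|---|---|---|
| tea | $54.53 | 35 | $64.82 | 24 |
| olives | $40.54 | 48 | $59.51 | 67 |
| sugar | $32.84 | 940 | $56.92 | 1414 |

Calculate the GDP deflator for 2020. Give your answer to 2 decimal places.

170.48

Nominal GDP 2020 = 64.82·24 + 59.51·67 + 56.92·1414 = 86027.73.
Real GDP 2020 (at 2006 prices) = 54.53·24 + 40.54·67 + 32.84·1414 = 50460.66.
Deflator = Nominal/Real × 100 = 86027.73/50460.66 × 100 = 170.485.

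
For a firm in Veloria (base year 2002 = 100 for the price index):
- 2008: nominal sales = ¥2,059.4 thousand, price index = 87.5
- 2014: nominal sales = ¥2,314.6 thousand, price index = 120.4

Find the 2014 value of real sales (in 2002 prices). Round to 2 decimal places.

¥1,922.43 thousand

Real sales = Nominal / (price index/100) = 2314.6 / 1.204 = 1922.43.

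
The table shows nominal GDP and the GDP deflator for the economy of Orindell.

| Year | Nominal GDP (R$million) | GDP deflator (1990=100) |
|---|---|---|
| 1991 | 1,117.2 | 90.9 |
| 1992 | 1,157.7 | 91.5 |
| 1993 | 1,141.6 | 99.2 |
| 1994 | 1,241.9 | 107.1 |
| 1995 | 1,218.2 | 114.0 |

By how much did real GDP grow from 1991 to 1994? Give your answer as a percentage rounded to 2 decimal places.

-5.65%

Real GDP 1991 = 1117.2/0.909 = 1229.04.
Real GDP 1994 = 1241.9/1.071 = 1159.57.
Change = 1159.57/1229.04 − 1 = -0.0565.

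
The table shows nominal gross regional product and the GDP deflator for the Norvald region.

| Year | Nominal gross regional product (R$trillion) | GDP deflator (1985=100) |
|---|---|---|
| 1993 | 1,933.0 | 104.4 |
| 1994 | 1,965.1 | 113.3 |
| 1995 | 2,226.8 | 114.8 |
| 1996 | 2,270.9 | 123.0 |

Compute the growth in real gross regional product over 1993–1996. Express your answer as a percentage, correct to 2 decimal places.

Real gross regional product 1993 = 1933.0/1.044 = 1851.53.
Real gross regional product 1996 = 2270.9/1.230 = 1846.26.
Change = 1846.26/1851.53 − 1 = -0.0028.

-0.28%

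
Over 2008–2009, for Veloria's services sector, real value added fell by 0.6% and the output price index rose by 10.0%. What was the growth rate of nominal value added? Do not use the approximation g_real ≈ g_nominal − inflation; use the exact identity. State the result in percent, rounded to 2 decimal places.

9.34%

(1 + g_nom) = (1 + g_real)(1 + π) = 0.9940 × 1.1000 = 1.09340.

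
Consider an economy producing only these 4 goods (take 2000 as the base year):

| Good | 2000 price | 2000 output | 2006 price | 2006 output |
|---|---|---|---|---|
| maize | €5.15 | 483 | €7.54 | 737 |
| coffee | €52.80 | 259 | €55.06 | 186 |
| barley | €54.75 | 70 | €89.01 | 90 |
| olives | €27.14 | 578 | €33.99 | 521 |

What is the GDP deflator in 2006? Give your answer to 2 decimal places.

Nominal GDP 2006 = 7.54·737 + 55.06·186 + 89.01·90 + 33.99·521 = 41517.83.
Real GDP 2006 (at 2000 prices) = 5.15·737 + 52.80·186 + 54.75·90 + 27.14·521 = 32683.79.
Deflator = Nominal/Real × 100 = 41517.83/32683.79 × 100 = 127.029.

127.03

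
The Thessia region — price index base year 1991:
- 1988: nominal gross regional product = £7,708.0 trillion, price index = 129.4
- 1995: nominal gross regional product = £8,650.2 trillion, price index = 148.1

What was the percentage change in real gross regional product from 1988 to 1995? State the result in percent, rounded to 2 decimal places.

-1.95%

Deflate each year: 1988 → 7708.0/1.294 = 5956.72; 1995 → 8650.2/1.481 = 5840.78.
So real gross regional product changed by 5840.78/5956.72 − 1 = -0.0195, i.e. -1.95%.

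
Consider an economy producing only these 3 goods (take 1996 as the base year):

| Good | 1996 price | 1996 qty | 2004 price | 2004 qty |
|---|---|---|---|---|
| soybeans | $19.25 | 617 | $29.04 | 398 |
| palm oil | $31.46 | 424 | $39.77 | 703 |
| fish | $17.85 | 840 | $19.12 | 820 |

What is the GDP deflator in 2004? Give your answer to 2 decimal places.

Nominal GDP 2004 = 29.04·398 + 39.77·703 + 19.12·820 = 55194.63.
Real GDP 2004 (at 1996 prices) = 19.25·398 + 31.46·703 + 17.85·820 = 44414.88.
Deflator = Nominal/Real × 100 = 55194.63/44414.88 × 100 = 124.271.

124.27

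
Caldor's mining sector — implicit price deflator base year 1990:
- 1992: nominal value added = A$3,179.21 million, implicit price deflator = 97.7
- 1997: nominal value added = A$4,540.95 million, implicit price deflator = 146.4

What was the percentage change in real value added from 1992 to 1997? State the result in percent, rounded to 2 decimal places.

Real value added 1992 = 3179.21 / 0.977 = 3254.05.
Real value added 1997 = 4540.95 / 1.464 = 3101.74.
Real growth = 3101.74 / 3254.05 − 1 = -0.0468.

-4.68%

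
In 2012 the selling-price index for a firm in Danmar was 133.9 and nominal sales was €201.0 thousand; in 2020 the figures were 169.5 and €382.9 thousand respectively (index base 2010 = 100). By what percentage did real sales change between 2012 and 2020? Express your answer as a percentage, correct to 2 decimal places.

50.49%

Deflate each year: 2012 → 201.0/1.339 = 150.11; 2020 → 382.9/1.695 = 225.90.
So real sales changed by 225.90/150.11 − 1 = 0.5049, i.e. 50.49%.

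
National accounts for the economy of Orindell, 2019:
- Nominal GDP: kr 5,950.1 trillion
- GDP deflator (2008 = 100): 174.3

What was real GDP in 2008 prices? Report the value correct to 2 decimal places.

kr 3,413.71 trillion

Real GDP = Nominal / (GDP deflator/100) = 5950.1 / 1.743 = 3413.71.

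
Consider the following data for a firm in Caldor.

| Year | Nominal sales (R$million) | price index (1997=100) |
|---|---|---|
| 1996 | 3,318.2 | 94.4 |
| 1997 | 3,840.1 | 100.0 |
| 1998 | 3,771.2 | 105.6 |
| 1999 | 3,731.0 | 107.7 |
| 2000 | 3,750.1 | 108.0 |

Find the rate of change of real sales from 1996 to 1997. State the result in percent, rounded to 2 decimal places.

9.25%

Real sales 1996 = 3318.2/0.944 = 3515.04.
Real sales 1997 = 3840.1/1.000 = 3840.10.
Change = 3840.10/3515.04 − 1 = 0.0925.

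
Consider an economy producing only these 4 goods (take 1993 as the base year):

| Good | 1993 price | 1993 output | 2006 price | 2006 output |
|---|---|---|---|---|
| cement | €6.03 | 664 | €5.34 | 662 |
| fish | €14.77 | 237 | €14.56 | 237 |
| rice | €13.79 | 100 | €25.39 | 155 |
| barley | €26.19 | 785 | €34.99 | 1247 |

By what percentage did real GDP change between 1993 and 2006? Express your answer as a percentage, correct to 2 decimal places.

43.63%

Real GDP 1993 = Nominal GDP 1993 = 6.03·664 + 14.77·237 + 13.79·100 + 26.19·785 = 29442.56.
Real GDP 2006 (at 1993 prices) = 6.03·662 + 14.77·237 + 13.79·155 + 26.19·1247 = 42288.73.
Real growth = 42288.73/29442.56 − 1 = 0.4363.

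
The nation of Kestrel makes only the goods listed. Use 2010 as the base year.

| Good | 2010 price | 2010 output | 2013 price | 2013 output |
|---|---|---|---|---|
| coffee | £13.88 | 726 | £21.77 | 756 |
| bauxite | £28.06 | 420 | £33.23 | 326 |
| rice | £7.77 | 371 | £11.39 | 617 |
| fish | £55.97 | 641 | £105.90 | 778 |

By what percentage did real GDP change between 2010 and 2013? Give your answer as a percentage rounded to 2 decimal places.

12.14%

Real GDP 2010 = Nominal GDP 2010 = 13.88·726 + 28.06·420 + 7.77·371 + 55.97·641 = 60621.52.
Real GDP 2013 (at 2010 prices) = 13.88·756 + 28.06·326 + 7.77·617 + 55.97·778 = 67979.59.
Real growth = 67979.59/60621.52 − 1 = 0.1214.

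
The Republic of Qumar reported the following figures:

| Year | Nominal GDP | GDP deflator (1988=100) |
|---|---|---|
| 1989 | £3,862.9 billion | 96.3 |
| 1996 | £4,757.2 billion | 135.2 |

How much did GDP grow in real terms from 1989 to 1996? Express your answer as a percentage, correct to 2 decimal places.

-12.28%

Real GDP 1989 = 3862.9 / 0.963 = 4011.32.
Real GDP 1996 = 4757.2 / 1.352 = 3518.64.
Real growth = 3518.64 / 4011.32 − 1 = -0.1228.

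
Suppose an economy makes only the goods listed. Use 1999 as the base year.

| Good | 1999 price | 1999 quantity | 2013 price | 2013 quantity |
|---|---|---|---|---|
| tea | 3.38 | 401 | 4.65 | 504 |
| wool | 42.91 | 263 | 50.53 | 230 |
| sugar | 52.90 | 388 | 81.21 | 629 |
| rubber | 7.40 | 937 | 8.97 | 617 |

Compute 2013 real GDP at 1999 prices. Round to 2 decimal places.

Real GDP 2013 = Σ (p_1999 × q_2013) = 3.38·504 + 42.91·230 + 52.90·629 + 7.40·617 = 49412.72.

49412.72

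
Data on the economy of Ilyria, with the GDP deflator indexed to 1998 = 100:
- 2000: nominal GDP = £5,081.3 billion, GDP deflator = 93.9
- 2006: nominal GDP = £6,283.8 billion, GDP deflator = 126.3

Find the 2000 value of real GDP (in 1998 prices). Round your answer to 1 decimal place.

£5,411.4 billion

Real GDP = Nominal / (GDP deflator/100) = 5081.3 / 0.939 = 5411.40.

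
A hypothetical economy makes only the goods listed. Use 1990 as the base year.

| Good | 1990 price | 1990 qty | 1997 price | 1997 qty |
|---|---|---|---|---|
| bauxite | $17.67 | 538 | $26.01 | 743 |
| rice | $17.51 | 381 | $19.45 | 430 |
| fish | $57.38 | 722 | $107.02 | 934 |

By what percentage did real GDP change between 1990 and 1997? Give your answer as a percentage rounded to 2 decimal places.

Real GDP 1990 = Nominal GDP 1990 = 17.67·538 + 17.51·381 + 57.38·722 = 57606.13.
Real GDP 1997 (at 1990 prices) = 17.67·743 + 17.51·430 + 57.38·934 = 74251.03.
Real growth = 74251.03/57606.13 − 1 = 0.2889.

28.89%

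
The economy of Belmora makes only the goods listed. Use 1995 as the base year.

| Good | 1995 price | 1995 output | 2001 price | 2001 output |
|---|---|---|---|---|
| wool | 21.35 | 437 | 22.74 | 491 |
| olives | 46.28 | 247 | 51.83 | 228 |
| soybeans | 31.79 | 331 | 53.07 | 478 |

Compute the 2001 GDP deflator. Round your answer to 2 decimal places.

133.45

Nominal GDP 2001 = 22.74·491 + 51.83·228 + 53.07·478 = 48350.04.
Real GDP 2001 (at 1995 prices) = 21.35·491 + 46.28·228 + 31.79·478 = 36230.31.
Deflator = Nominal/Real × 100 = 48350.04/36230.31 × 100 = 133.452.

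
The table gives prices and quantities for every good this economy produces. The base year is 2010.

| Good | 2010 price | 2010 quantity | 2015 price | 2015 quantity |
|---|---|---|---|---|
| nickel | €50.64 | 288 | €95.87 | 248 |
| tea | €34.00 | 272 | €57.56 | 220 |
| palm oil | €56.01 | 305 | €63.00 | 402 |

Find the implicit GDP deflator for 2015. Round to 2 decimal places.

145.14

Nominal GDP 2015 = 95.87·248 + 57.56·220 + 63.00·402 = 61764.96.
Real GDP 2015 (at 2010 prices) = 50.64·248 + 34.00·220 + 56.01·402 = 42554.74.
Deflator = Nominal/Real × 100 = 61764.96/42554.74 × 100 = 145.142.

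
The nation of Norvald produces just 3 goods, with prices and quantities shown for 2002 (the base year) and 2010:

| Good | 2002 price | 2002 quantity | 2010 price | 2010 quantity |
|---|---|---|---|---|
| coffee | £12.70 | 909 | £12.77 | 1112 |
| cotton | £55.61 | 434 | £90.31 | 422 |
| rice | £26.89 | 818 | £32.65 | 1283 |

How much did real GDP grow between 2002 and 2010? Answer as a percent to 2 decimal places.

24.99%

Real GDP 2002 = Nominal GDP 2002 = 12.70·909 + 55.61·434 + 26.89·818 = 57675.06.
Real GDP 2010 (at 2002 prices) = 12.70·1112 + 55.61·422 + 26.89·1283 = 72089.69.
Real growth = 72089.69/57675.06 − 1 = 0.2499.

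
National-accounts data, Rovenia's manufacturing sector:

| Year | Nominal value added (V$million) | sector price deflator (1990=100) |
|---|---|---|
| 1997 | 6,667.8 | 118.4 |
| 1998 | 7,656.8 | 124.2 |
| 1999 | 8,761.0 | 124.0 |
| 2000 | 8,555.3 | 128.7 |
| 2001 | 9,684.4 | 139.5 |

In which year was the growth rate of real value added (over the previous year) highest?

1999

1998: real = 7656.8/1.242 = 6164.90; growth vs 1997 (5631.59) = 9.47%.
1999: real = 8761.0/1.240 = 7065.32; growth vs 1998 (6164.90) = 14.61%.
2000: real = 8555.3/1.287 = 6647.47; growth vs 1999 (7065.32) = -5.91%.
2001: real = 9684.4/1.395 = 6942.22; growth vs 2000 (6647.47) = 4.43%.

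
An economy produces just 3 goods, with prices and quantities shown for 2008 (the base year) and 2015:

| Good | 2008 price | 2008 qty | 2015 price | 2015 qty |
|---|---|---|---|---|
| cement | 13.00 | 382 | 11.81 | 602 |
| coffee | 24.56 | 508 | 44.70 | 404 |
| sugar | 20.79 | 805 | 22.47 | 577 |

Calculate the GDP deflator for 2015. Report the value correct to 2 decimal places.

Nominal GDP 2015 = 11.81·602 + 44.70·404 + 22.47·577 = 38133.61.
Real GDP 2015 (at 2008 prices) = 13.00·602 + 24.56·404 + 20.79·577 = 29744.07.
Deflator = Nominal/Real × 100 = 38133.61/29744.07 × 100 = 128.206.

128.21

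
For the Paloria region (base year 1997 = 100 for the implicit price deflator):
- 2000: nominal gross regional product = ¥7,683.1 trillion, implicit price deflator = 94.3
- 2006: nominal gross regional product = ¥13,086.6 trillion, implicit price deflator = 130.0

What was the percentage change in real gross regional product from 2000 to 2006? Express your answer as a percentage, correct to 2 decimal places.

Deflate each year: 2000 → 7683.1/0.943 = 8147.51; 2006 → 13086.6/1.300 = 10066.62.
So real gross regional product changed by 10066.62/8147.51 − 1 = 0.2355, i.e. 23.55%.

23.55%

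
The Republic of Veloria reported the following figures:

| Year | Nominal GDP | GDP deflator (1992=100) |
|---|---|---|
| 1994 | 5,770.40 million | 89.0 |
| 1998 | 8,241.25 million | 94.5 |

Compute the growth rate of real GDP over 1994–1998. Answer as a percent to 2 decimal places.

34.51%

Deflate each year: 1994 → 5770.40/0.890 = 6483.60; 1998 → 8241.25/0.945 = 8720.90.
So real GDP changed by 8720.90/6483.60 − 1 = 0.3451, i.e. 34.51%.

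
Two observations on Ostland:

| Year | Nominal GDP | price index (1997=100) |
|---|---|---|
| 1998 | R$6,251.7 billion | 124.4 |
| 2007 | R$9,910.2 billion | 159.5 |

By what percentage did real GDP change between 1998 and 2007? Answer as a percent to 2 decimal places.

23.64%

Deflate each year: 1998 → 6251.7/1.244 = 5025.48; 2007 → 9910.2/1.595 = 6213.29.
So real GDP changed by 6213.29/5025.48 − 1 = 0.2364, i.e. 23.64%.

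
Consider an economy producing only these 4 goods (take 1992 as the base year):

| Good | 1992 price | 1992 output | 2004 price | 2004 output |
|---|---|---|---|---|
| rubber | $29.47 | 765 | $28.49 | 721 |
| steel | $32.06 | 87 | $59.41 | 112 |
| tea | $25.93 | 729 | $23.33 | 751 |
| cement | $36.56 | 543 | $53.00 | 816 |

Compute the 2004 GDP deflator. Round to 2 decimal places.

118.64

Nominal GDP 2004 = 28.49·721 + 59.41·112 + 23.33·751 + 53.00·816 = 87964.04.
Real GDP 2004 (at 1992 prices) = 29.47·721 + 32.06·112 + 25.93·751 + 36.56·816 = 74144.98.
Deflator = Nominal/Real × 100 = 87964.04/74144.98 × 100 = 118.638.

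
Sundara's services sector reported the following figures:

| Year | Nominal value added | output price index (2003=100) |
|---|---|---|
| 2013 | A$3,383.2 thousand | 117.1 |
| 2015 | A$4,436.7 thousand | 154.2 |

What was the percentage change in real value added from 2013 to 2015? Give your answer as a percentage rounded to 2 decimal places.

Deflate each year: 2013 → 3383.2/1.171 = 2889.15; 2015 → 4436.7/1.542 = 2877.24.
So real value added changed by 2877.24/2889.15 − 1 = -0.0041, i.e. -0.41%.

-0.41%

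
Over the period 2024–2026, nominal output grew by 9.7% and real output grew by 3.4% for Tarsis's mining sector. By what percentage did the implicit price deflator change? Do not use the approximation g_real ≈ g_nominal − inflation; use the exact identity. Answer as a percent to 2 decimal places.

(1 + g_nom) = (1 + g_real)(1 + π), so π = 1.0970 / 1.0340 − 1 = 0.06093.

6.09%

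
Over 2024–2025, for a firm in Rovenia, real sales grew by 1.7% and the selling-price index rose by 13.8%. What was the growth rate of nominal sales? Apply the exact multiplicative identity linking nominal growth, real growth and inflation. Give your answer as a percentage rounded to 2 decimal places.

15.73%

(1 + g_nom) = (1 + g_real)(1 + π) = 1.0170 × 1.1380 = 1.15735.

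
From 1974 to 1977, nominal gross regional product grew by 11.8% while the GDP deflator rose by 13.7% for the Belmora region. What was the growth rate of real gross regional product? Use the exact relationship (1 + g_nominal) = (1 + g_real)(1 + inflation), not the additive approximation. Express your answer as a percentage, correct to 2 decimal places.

-1.67%

(1 + g_nom) = (1 + g_real)(1 + π), so g_real = 1.1180 / 1.1370 − 1 = -0.01671.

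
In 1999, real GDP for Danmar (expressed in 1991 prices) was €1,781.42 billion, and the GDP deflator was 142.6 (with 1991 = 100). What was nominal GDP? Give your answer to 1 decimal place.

€2,540.3 billion

Nominal GDP = Real × (GDP deflator/100) = 1781.42 × 1.426 = 2540.30.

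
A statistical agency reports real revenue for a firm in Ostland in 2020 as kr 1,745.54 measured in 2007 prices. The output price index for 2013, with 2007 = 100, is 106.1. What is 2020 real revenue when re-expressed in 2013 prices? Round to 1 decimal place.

kr 1,852.0

Real revenue in 2013 prices = Real revenue in 2007 prices × (P_2013/P_2007) = 1745.54 × 1.061 = 1852.02.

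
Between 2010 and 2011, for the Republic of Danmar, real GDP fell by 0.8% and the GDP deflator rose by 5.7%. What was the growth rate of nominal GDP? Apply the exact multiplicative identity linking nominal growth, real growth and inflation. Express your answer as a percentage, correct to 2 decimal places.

4.85%

(1 + g_nom) = (1 + g_real)(1 + π) = 0.9920 × 1.0570 = 1.04854.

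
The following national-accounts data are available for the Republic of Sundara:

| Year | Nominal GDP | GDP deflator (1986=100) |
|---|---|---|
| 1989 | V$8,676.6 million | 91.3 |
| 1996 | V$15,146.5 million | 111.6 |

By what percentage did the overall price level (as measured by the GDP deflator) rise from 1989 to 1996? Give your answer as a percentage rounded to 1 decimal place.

Price-level change = 111.6 / 91.3 − 1 = 0.2223.

22.2%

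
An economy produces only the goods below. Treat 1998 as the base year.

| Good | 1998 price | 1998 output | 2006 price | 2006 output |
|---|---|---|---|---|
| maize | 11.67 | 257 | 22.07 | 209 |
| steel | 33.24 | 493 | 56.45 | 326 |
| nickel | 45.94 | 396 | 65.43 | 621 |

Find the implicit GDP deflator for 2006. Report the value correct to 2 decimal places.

152.25

Nominal GDP 2006 = 22.07·209 + 56.45·326 + 65.43·621 = 63647.36.
Real GDP 2006 (at 1998 prices) = 11.67·209 + 33.24·326 + 45.94·621 = 41804.01.
Deflator = Nominal/Real × 100 = 63647.36/41804.01 × 100 = 152.252.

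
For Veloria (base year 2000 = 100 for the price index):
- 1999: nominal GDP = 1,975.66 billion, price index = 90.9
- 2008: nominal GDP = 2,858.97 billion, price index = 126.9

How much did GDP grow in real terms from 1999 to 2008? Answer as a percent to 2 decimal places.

Deflate each year: 1999 → 1975.66/0.909 = 2173.44; 2008 → 2858.97/1.269 = 2252.93.
So real GDP changed by 2252.93/2173.44 − 1 = 0.0366, i.e. 3.66%.

3.66%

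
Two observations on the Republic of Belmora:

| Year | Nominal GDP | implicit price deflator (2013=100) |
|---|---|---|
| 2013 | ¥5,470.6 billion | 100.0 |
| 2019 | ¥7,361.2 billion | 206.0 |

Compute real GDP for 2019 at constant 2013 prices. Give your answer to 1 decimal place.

¥3,573.4 billion

Real GDP = Nominal / (implicit price deflator/100) = 7361.2 / 2.060 = 3573.40.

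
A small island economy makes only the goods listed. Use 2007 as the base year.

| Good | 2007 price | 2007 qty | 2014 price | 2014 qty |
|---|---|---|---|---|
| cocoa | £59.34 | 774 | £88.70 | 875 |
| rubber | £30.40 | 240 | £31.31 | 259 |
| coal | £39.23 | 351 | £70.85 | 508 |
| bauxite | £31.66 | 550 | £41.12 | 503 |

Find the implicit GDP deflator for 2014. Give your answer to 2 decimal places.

Nominal GDP 2014 = 88.70·875 + 31.31·259 + 70.85·508 + 41.12·503 = 142396.95.
Real GDP 2014 (at 2007 prices) = 59.34·875 + 30.40·259 + 39.23·508 + 31.66·503 = 95649.92.
Deflator = Nominal/Real × 100 = 142396.95/95649.92 × 100 = 148.873.

148.87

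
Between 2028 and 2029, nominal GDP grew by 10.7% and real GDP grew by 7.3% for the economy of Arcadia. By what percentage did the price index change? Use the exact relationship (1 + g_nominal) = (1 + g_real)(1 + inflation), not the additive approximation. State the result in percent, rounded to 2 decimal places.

(1 + g_nom) = (1 + g_real)(1 + π), so π = 1.1070 / 1.0730 − 1 = 0.03169.

3.17%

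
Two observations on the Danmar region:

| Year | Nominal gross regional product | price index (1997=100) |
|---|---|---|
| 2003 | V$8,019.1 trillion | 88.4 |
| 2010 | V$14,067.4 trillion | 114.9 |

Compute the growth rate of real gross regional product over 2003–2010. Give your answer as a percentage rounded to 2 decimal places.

Deflate each year: 2003 → 8019.1/0.884 = 9071.38; 2010 → 14067.4/1.149 = 12243.17.
So real gross regional product changed by 12243.17/9071.38 − 1 = 0.3496, i.e. 34.96%.

34.96%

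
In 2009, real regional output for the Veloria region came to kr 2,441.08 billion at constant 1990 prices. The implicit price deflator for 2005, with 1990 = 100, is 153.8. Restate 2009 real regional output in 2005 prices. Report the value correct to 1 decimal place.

kr 3,754.4 billion

Real regional output in 2005 prices = Real regional output in 1990 prices × (P_2005/P_1990) = 2441.08 × 1.538 = 3754.38.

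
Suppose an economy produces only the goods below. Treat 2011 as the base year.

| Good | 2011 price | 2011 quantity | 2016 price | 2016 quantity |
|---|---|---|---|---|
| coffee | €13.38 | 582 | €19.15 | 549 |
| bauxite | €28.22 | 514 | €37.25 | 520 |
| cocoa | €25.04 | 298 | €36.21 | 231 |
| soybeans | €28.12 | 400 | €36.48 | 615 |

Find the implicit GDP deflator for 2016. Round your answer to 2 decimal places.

Nominal GDP 2016 = 19.15·549 + 37.25·520 + 36.21·231 + 36.48·615 = 60683.06.
Real GDP 2016 (at 2011 prices) = 13.38·549 + 28.22·520 + 25.04·231 + 28.12·615 = 45098.06.
Deflator = Nominal/Real × 100 = 60683.06/45098.06 × 100 = 134.558.

134.56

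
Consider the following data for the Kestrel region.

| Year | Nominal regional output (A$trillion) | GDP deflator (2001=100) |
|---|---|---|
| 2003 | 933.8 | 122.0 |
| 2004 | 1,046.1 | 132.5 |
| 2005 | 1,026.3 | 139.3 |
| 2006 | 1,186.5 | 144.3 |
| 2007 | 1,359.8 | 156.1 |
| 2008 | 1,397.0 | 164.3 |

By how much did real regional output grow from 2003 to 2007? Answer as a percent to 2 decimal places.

13.81%

Real regional output 2003 = 933.8/1.220 = 765.41.
Real regional output 2007 = 1359.8/1.561 = 871.11.
Change = 871.11/765.41 − 1 = 0.1381.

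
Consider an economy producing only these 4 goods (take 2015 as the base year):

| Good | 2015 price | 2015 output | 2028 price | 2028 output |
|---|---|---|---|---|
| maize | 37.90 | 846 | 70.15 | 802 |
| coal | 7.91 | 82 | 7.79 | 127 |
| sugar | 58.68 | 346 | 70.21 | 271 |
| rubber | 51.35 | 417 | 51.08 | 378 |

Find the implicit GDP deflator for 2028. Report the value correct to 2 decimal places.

Nominal GDP 2028 = 70.15·802 + 7.79·127 + 70.21·271 + 51.08·378 = 95584.78.
Real GDP 2028 (at 2015 prices) = 37.90·802 + 7.91·127 + 58.68·271 + 51.35·378 = 66712.95.
Deflator = Nominal/Real × 100 = 95584.78/66712.95 × 100 = 143.278.

143.28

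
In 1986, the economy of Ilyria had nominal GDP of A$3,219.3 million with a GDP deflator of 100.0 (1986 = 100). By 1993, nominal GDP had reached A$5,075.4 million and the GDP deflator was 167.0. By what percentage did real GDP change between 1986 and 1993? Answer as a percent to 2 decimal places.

Real GDP 1986 = 3219.3 / 1.000 = 3219.30.
Real GDP 1993 = 5075.4 / 1.670 = 3039.16.
Real growth = 3039.16 / 3219.30 − 1 = -0.0560.

-5.60%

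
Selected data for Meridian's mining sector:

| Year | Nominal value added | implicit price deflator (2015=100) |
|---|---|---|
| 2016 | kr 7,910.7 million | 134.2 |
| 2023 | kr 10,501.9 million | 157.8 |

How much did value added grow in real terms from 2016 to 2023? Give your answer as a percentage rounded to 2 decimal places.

12.90%

Real value added 2016 = 7910.7 / 1.342 = 5894.71.
Real value added 2023 = 10501.9 / 1.578 = 6655.20.
Real growth = 6655.20 / 5894.71 − 1 = 0.1290.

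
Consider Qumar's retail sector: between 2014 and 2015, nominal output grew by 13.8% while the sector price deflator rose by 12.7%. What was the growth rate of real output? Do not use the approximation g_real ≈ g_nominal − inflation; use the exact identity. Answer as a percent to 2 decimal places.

0.98%

(1 + g_nom) = (1 + g_real)(1 + π), so g_real = 1.1380 / 1.1270 − 1 = 0.00976.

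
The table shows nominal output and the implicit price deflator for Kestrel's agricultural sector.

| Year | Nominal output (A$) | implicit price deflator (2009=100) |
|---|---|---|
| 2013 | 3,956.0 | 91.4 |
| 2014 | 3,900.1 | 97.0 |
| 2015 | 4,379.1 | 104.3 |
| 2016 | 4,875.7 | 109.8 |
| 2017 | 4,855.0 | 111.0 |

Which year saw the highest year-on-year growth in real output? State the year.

2016

2014: real = 3900.1/0.970 = 4020.72; growth vs 2013 (4328.23) = -7.10%.
2015: real = 4379.1/1.043 = 4198.56; growth vs 2014 (4020.72) = 4.42%.
2016: real = 4875.7/1.098 = 4440.53; growth vs 2015 (4198.56) = 5.76%.
2017: real = 4855.0/1.110 = 4373.87; growth vs 2016 (4440.53) = -1.50%.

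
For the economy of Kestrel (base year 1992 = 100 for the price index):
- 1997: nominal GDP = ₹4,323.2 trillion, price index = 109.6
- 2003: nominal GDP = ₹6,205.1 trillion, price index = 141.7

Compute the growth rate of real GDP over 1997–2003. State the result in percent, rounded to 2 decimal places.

11.02%

Real GDP 1997 = 4323.2 / 1.096 = 3944.53.
Real GDP 2003 = 6205.1 / 1.417 = 4379.04.
Real growth = 4379.04 / 3944.53 − 1 = 0.1102.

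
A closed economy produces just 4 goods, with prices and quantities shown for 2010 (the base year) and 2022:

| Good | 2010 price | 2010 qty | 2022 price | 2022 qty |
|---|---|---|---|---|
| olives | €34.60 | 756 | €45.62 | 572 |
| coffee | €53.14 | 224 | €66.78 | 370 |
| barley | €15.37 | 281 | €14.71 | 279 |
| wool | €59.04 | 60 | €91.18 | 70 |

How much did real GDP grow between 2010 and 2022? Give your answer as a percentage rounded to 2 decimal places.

Real GDP 2010 = Nominal GDP 2010 = 34.60·756 + 53.14·224 + 15.37·281 + 59.04·60 = 45922.33.
Real GDP 2022 (at 2010 prices) = 34.60·572 + 53.14·370 + 15.37·279 + 59.04·70 = 47874.03.
Real growth = 47874.03/45922.33 − 1 = 0.0425.

4.25%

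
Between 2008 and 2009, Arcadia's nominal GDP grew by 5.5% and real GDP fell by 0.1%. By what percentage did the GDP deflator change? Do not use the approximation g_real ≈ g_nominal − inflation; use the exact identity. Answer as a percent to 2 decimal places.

5.61%

(1 + g_nom) = (1 + g_real)(1 + π), so π = 1.0550 / 0.9990 − 1 = 0.05606.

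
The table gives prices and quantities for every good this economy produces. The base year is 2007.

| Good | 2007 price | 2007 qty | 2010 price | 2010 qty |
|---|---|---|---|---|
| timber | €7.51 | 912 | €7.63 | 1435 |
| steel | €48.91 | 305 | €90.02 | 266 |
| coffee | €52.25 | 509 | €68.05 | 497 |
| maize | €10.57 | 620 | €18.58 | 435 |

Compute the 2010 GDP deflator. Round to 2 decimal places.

Nominal GDP 2010 = 7.63·1435 + 90.02·266 + 68.05·497 + 18.58·435 = 76797.52.
Real GDP 2010 (at 2007 prices) = 7.51·1435 + 48.91·266 + 52.25·497 + 10.57·435 = 54353.11.
Deflator = Nominal/Real × 100 = 76797.52/54353.11 × 100 = 141.294.

141.29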